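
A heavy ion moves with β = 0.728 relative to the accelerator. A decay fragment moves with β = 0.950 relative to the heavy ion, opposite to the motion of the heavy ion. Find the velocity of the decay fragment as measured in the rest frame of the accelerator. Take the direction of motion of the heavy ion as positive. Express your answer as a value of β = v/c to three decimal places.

β = -0.720

With v = 0.728 and u' = -0.950 (in units of c),
u = (u' + v)/(1 + u'v/c²):
u = (-0.950 + 0.728) / (1 + (-0.950)·0.728) = -0.2220/0.3084 = -0.7198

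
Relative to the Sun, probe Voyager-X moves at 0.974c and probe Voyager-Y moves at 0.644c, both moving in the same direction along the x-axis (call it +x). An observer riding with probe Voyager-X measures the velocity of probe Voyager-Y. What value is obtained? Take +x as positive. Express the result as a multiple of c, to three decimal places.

β_A = 0.974, β_B = 0.644.
Transform to A's frame with the inverse velocity-addition law: u' = (u − v)/(1 − uv/c²), taking u = β_B and v = β_A.
u' = (0.644 − 0.974) / (1 − (0.974)(0.644)) = -0.3300/0.3727 = -0.8853.

-0.885c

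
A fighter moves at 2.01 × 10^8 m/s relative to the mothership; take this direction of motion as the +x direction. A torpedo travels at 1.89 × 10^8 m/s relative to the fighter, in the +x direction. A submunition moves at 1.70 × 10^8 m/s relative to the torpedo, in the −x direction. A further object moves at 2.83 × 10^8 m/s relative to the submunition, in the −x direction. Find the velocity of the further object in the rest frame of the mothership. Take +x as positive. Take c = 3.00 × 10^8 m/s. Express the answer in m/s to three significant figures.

Apply u = (u' + v)/(1 + u'v/c²) successively, working outward toward the mothership.
(Dividing each given speed by c = 3.00 × 10^8 m/s to work in units of c.)
Start: velocity of the fighter relative to the mothership = 0.6700c.
Compose with the torpedo (u' = 0.630 in the fighter frame): u_1 = (0.630 + 0.670) / (1 + 0.630·0.670) = 1.3000/1.4221 = 0.9141.
Compose with the submunition (u' = -0.567 in the torpedo frame): u_2 = (-0.567 + 0.914) / (1 + (-0.567)·0.914) = 0.3475/0.4820 = 0.7209.
Compose with the further object (u' = -0.943 in the submunition frame): u_3 = (-0.943 + 0.721) / (1 + (-0.943)·0.721) = -0.2224/0.3199 = -0.6952.
So u = -0.6952 × 3.00 × 10^8 m/s.

-2.09 × 10^8 m/s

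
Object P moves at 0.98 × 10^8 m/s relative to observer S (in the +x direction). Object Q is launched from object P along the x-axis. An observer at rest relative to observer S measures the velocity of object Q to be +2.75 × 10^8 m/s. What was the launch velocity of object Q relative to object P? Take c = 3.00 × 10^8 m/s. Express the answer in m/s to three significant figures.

+2.53 × 10^8 m/s

v = 0.327c, u = 0.917c.
Invert the composition law: u' = (u − v)/(1 − uv/c²).
u' = (0.917 − 0.327) / (1 − (0.917)(0.327)) = 0.5900/0.7006 = 0.8422.
u' = 0.8422 × 3.00 × 10^8 m/s.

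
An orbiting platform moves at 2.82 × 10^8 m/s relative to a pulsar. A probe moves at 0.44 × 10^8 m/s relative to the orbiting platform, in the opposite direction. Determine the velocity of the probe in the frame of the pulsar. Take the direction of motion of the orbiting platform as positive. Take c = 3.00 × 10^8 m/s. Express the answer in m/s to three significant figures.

+2.76 × 10^8 m/s

In units of c (dividing by 3.00 × 10^8 m/s): v = 0.940, u' = -0.147.
u = (u' + v)/(1 + u'v/c²):
u = (-0.147 + 0.940) / (1 + (-0.147)·0.940) = 0.7933/0.8621 = 0.9202
(Galilean addition would give +0.793c.)
Converting back: u = 0.9202 × 3.00 × 10^8 m/s.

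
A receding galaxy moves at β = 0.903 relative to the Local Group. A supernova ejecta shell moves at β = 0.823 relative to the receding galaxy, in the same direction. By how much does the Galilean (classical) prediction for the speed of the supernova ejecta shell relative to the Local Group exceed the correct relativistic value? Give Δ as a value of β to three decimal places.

Δ = 0.736

Galilean: u_cl = 0.823 + 0.903 = 1.7260.
Relativistic: u_rel = (0.823 + 0.903) / (1 + 0.823·0.903) = 1.7260/1.7432 = 0.9902.
Δ = 1.7260 − 0.9902 = 0.7358.
(The classical prediction exceeds c; the relativistic result does not.)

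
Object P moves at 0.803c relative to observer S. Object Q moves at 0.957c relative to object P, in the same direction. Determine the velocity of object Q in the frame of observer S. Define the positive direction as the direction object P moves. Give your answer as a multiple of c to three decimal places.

0.995c

With v = 0.803 and u' = 0.957 (in units of c),
u = (u' + v)/(1 + u'v/c²):
u = (0.957 + 0.803) / (1 + 0.957·0.803) = 1.7600/1.7685 = 0.9952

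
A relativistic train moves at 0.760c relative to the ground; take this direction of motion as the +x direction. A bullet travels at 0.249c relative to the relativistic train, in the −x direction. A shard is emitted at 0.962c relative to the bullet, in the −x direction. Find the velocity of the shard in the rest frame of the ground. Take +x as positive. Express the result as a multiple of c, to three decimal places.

-0.843c

Apply u = (u' + v)/(1 + u'v/c²) successively, working outward toward the ground.
Start: velocity of the relativistic train relative to the ground = 0.7600c.
Compose with the bullet (u' = -0.249 in the relativistic train frame): u_1 = (-0.249 + 0.760) / (1 + (-0.249)·0.760) = 0.5110/0.8108 = 0.6303.
Compose with the shard (u' = -0.962 in the bullet frame): u_2 = (-0.962 + 0.630) / (1 + (-0.962)·0.630) = -0.3317/0.3937 = -0.8426.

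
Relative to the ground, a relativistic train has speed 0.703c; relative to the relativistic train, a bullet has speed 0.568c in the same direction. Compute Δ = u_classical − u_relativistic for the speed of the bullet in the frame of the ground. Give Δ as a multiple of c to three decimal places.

Δ = 0.363c

Galilean: u_cl = 0.568 + 0.703 = 1.2710.
Relativistic: u_rel = (0.568 + 0.703) / (1 + 0.568·0.703) = 1.2710/1.3993 = 0.9083.
Δ = 1.2710 − 0.9083 = 0.3627.
(The classical prediction exceeds c; the relativistic result does not.)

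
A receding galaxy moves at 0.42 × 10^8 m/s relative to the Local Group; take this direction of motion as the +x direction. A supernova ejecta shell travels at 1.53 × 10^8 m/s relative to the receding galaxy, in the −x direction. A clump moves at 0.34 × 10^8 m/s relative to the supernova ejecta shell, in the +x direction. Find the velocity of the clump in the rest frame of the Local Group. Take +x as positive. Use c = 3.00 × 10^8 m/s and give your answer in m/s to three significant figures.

-8.96 × 10^7 m/s

Apply u = (u' + v)/(1 + u'v/c²) successively, working outward toward the Local Group.
(Dividing each given speed by c = 3.00 × 10^8 m/s to work in units of c.)
Start: velocity of the receding galaxy relative to the Local Group = 0.1400c.
Compose with the supernova ejecta shell (u' = -0.510 in the receding galaxy frame): u_1 = (-0.510 + 0.140) / (1 + (-0.510)·0.140) = -0.3700/0.9286 = -0.3984.
Compose with the clump (u' = 0.113 in the supernova ejecta shell frame): u_2 = (0.113 + (-0.398)) / (1 + 0.113·(-0.398)) = -0.2851/0.9548 = -0.2986.
So u = -0.2986 × 3.00 × 10^8 m/s.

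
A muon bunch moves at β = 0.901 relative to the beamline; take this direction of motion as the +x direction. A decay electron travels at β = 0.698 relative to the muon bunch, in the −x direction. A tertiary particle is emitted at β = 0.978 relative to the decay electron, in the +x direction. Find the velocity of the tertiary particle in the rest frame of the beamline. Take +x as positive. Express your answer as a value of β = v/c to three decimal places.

β = +0.994

Apply u = (u' + v)/(1 + u'v/c²) successively, working outward toward the beamline.
Start: velocity of the muon bunch relative to the beamline = 0.9010c.
Compose with the decay electron (u' = -0.698 in the muon bunch frame): u_1 = (-0.698 + 0.901) / (1 + (-0.698)·0.901) = 0.2030/0.3711 = 0.5470.
Compose with the tertiary particle (u' = 0.978 in the decay electron frame): u_2 = (0.978 + 0.547) / (1 + 0.978·0.547) = 1.5250/1.5350 = 0.9935.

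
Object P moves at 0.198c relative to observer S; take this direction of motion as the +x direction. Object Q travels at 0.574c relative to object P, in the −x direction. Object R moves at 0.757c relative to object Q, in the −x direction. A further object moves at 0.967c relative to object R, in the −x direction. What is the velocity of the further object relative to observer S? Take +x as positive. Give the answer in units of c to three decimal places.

-0.998c

Apply u = (u' + v)/(1 + u'v/c²) successively, working outward toward observer S.
Start: velocity of object P relative to observer S = 0.1980c.
Compose with object Q (u' = -0.574 in object P frame): u_1 = (-0.574 + 0.198) / (1 + (-0.574)·0.198) = -0.3760/0.8863 = -0.4242.
Compose with object R (u' = -0.757 in object Q frame): u_2 = (-0.757 + (-0.424)) / (1 + (-0.757)·(-0.424)) = -1.1812/1.3211 = -0.8941.
Compose with the further object (u' = -0.967 in object R frame): u_3 = (-0.967 + (-0.894)) / (1 + (-0.967)·(-0.894)) = -1.8611/1.8646 = -0.9981.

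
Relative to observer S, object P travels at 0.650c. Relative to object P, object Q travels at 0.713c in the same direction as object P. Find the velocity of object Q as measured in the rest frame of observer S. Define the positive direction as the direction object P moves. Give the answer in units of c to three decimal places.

0.931c

With v = 0.650 and u' = 0.713 (in units of c),
u = (u' + v)/(1 + u'v/c²):
u = (0.713 + 0.650) / (1 + 0.713·0.650) = 1.3630/1.4634 = 0.9314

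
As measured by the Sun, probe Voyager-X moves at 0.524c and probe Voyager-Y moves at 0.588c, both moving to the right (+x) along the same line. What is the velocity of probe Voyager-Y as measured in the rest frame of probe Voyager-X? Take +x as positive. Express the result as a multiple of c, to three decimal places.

+0.093c

β_A = 0.524, β_B = 0.588.
Transform to A's frame with the inverse velocity-addition law: u' = (u − v)/(1 − uv/c²), taking u = β_B and v = β_A.
u' = (0.588 − 0.524) / (1 − (0.524)(0.588)) = 0.0640/0.6919 = 0.0925.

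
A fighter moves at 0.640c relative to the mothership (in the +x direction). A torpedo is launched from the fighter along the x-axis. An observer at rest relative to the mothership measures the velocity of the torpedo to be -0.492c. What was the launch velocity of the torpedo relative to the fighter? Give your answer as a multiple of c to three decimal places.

Invert the composition law: u' = (u − v)/(1 − uv/c²).
u' = (-0.492 − 0.640) / (1 − (-0.492)(0.640)) = -1.1320/1.3149 = -0.8609.

-0.861c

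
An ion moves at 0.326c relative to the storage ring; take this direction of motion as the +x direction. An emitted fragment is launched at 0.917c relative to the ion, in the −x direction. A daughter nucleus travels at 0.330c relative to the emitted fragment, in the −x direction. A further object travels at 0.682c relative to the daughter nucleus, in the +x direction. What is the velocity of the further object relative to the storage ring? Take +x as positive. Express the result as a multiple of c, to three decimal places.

-0.630c

Apply u = (u' + v)/(1 + u'v/c²) successively, working outward toward the storage ring.
Start: velocity of the ion relative to the storage ring = 0.3260c.
Compose with the emitted fragment (u' = -0.917 in the ion frame): u_1 = (-0.917 + 0.326) / (1 + (-0.917)·0.326) = -0.5910/0.7011 = -0.8430.
Compose with the daughter nucleus (u' = -0.330 in the emitted fragment frame): u_2 = (-0.330 + (-0.843)) / (1 + (-0.330)·(-0.843)) = -1.1730/1.2782 = -0.9177.
Compose with the further object (u' = 0.682 in the daughter nucleus frame): u_3 = (0.682 + (-0.918)) / (1 + 0.682·(-0.918)) = -0.2357/0.3741 = -0.6300.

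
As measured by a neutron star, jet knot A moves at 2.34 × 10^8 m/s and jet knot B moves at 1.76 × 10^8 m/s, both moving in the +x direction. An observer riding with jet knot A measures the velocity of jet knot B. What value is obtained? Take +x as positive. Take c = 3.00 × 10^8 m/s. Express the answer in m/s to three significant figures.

β_A = 0.780, β_B = 0.587 (dividing each by c = 3.00 × 10^8 m/s).
Transform to A's frame with the inverse velocity-addition law: u' = (u − v)/(1 − uv/c²), taking u = β_B and v = β_A.
u' = (0.587 − 0.780) / (1 − (0.780)(0.587)) = -0.1933/0.5424 = -0.3564.
u' = -0.3564 × 3.00 × 10^8 m/s.

-1.07 × 10^8 m/s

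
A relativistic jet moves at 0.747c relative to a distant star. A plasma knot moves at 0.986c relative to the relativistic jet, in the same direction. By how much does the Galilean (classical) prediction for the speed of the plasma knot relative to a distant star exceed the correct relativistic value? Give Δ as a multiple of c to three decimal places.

Galilean: u_cl = 0.986 + 0.747 = 1.7330.
Relativistic: u_rel = (0.986 + 0.747) / (1 + 0.986·0.747) = 1.7330/1.7365 = 0.9980.
Δ = 1.7330 − 0.9980 = 0.7350.
(The classical prediction exceeds c; the relativistic result does not.)

Δ = 0.735c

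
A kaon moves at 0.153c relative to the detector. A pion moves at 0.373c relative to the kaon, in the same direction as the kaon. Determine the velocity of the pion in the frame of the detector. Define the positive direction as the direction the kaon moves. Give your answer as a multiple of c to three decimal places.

0.498c

With v = 0.153 and u' = 0.373 (in units of c),
u = (u' + v)/(1 + u'v/c²):
u = (0.373 + 0.153) / (1 + 0.373·0.153) = 0.5260/1.0571 = 0.4976
(Galilean addition would give +0.526c.)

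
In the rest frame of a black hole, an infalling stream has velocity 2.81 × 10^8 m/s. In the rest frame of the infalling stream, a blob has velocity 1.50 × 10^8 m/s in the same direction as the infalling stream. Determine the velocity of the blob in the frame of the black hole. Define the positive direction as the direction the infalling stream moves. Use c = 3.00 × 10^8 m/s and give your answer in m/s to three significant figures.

2.94 × 10^8 m/s

In units of c (dividing by 3.00 × 10^8 m/s): v = 0.937, u' = 0.500.
u = (u' + v)/(1 + u'v/c²):
u = (0.500 + 0.937) / (1 + 0.500·0.937) = 1.4367/1.4683 = 0.9784
(Galilean addition would give +1.437c, exceeding c.)
Converting back: u = 0.9784 × 3.00 × 10^8 m/s.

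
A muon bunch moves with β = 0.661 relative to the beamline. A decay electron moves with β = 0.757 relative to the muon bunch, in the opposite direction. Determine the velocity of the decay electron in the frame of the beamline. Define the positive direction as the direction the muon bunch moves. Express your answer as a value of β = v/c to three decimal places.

With v = 0.661 and u' = -0.757 (in units of c),
u = (u' + v)/(1 + u'v/c²):
u = (-0.757 + 0.661) / (1 + (-0.757)·0.661) = -0.0960/0.4996 = -0.1921
(Galilean addition would give -0.096c.)

β = -0.192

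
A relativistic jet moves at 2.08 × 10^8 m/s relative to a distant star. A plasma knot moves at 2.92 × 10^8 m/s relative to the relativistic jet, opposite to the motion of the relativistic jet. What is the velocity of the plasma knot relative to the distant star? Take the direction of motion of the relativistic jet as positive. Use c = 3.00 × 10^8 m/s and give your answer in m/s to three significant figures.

-2.58 × 10^8 m/s

In units of c (dividing by 3.00 × 10^8 m/s): v = 0.693, u' = -0.973.
u = (u' + v)/(1 + u'v/c²):
u = (-0.973 + 0.693) / (1 + (-0.973)·0.693) = -0.2800/0.3252 = -0.8611
(Galilean addition would give -0.280c.)
Converting back: u = -0.8611 × 3.00 × 10^8 m/s.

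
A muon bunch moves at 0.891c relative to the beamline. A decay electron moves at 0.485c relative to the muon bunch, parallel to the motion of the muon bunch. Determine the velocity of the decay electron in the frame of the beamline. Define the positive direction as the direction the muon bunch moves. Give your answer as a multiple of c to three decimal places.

0.961c

With v = 0.891 and u' = 0.485 (in units of c),
u = (u' + v)/(1 + u'v/c²):
u = (0.485 + 0.891) / (1 + 0.485·0.891) = 1.3760/1.4321 = 0.9608
(Galilean addition would give +1.376c, exceeding c.)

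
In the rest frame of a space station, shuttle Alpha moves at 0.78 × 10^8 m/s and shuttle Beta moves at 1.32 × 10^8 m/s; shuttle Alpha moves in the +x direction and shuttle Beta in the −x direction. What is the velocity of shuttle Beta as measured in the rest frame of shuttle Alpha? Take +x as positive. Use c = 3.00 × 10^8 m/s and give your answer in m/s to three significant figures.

-1.88 × 10^8 m/s

β_A = 0.260, β_B = -0.440 (dividing each by c = 3.00 × 10^8 m/s).
Transform to A's frame with the inverse velocity-addition law: u' = (u − v)/(1 − uv/c²), taking u = β_B and v = β_A.
u' = (-0.440 − 0.260) / (1 − (0.260)(-0.440)) = -0.7000/1.1144 = -0.6281.
u' = -0.6281 × 3.00 × 10^8 m/s.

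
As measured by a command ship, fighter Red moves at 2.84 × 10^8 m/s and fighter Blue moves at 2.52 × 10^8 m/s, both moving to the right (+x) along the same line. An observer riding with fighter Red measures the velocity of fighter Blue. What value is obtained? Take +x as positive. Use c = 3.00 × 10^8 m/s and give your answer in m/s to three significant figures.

β_A = 0.947, β_B = 0.840 (dividing each by c = 3.00 × 10^8 m/s).
Transform to A's frame with the inverse velocity-addition law: u' = (u − v)/(1 − uv/c²), taking u = β_B and v = β_A.
u' = (0.840 − 0.947) / (1 − (0.947)(0.840)) = -0.1067/0.2048 = -0.5208.
u' = -0.5208 × 3.00 × 10^8 m/s.

-1.56 × 10^8 m/s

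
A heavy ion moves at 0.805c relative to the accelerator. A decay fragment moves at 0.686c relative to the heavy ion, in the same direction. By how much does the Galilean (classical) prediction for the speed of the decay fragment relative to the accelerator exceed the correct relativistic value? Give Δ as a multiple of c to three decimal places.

Δ = 0.530c

Galilean: u_cl = 0.686 + 0.805 = 1.4910.
Relativistic: u_rel = (0.686 + 0.805) / (1 + 0.686·0.805) = 1.4910/1.5522 = 0.9606.
Δ = 1.4910 − 0.9606 = 0.5304.
(The classical prediction exceeds c; the relativistic result does not.)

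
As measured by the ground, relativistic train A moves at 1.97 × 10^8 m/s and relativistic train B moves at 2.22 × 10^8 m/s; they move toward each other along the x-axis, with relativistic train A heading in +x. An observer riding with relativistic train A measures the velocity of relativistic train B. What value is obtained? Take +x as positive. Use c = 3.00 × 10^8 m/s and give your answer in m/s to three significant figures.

β_A = 0.657, β_B = -0.740 (dividing each by c = 3.00 × 10^8 m/s).
Transform to A's frame with the inverse velocity-addition law: u' = (u − v)/(1 − uv/c²), taking u = β_B and v = β_A.
u' = (-0.740 − 0.657) / (1 − (0.657)(-0.740)) = -1.3967/1.4859 = -0.9399.
u' = -0.9399 × 3.00 × 10^8 m/s.

-2.82 × 10^8 m/s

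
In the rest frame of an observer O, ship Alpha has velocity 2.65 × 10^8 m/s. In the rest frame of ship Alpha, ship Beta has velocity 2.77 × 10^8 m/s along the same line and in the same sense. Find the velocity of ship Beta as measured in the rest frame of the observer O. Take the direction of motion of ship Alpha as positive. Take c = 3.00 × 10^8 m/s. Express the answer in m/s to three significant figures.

In units of c (dividing by 3.00 × 10^8 m/s): v = 0.883, u' = 0.923.
u = (u' + v)/(1 + u'v/c²):
u = (0.923 + 0.883) / (1 + 0.923·0.883) = 1.8067/1.8156 = 0.9951
(Galilean addition would give +1.807c, exceeding c.)
Converting back: u = 0.9951 × 3.00 × 10^8 m/s.

2.99 × 10^8 m/s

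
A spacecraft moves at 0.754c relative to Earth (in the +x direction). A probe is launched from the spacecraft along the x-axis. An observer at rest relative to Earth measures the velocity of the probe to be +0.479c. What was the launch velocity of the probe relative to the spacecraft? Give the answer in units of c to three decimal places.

Invert the composition law: u' = (u − v)/(1 − uv/c²).
u' = (0.479 − 0.754) / (1 − (0.479)(0.754)) = -0.2750/0.6388 = -0.4305.

-0.430c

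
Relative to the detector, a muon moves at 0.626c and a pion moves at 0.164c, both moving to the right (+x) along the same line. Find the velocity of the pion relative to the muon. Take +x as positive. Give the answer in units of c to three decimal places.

-0.515c

β_A = 0.626, β_B = 0.164.
Transform to A's frame with the inverse velocity-addition law: u' = (u − v)/(1 − uv/c²), taking u = β_B and v = β_A.
u' = (0.164 − 0.626) / (1 − (0.626)(0.164)) = -0.4620/0.8973 = -0.5149.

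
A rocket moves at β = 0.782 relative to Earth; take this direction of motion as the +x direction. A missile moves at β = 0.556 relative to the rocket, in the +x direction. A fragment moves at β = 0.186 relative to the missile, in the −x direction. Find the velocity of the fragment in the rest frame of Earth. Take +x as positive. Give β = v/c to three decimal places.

β = +0.903

Apply u = (u' + v)/(1 + u'v/c²) successively, working outward toward Earth.
Start: velocity of the rocket relative to Earth = 0.7820c.
Compose with the missile (u' = 0.556 in the rocket frame): u_1 = (0.556 + 0.782) / (1 + 0.556·0.782) = 1.3380/1.4348 = 0.9325.
Compose with the fragment (u' = -0.186 in the missile frame): u_2 = (-0.186 + 0.933) / (1 + (-0.186)·0.933) = 0.7465/0.8265 = 0.9032.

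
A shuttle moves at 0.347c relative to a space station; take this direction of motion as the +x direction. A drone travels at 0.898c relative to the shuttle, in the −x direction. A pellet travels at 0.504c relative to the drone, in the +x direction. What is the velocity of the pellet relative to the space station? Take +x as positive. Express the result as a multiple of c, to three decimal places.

Apply u = (u' + v)/(1 + u'v/c²) successively, working outward toward the space station.
Start: velocity of the shuttle relative to the space station = 0.3470c.
Compose with the drone (u' = -0.898 in the shuttle frame): u_1 = (-0.898 + 0.347) / (1 + (-0.898)·0.347) = -0.5510/0.6884 = -0.8004.
Compose with the pellet (u' = 0.504 in the drone frame): u_2 = (0.504 + (-0.800)) / (1 + 0.504·(-0.800)) = -0.2964/0.5966 = -0.4968.

-0.497c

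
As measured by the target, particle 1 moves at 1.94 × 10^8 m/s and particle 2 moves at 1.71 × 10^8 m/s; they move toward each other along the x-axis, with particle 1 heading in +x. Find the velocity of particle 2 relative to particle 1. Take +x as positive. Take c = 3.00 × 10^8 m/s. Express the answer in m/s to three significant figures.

β_A = 0.647, β_B = -0.570 (dividing each by c = 3.00 × 10^8 m/s).
Transform to A's frame with the inverse velocity-addition law: u' = (u − v)/(1 − uv/c²), taking u = β_B and v = β_A.
u' = (-0.570 − 0.647) / (1 − (0.647)(-0.570)) = -1.2167/1.3686 = -0.8890.
u' = -0.8890 × 3.00 × 10^8 m/s.

-2.67 × 10^8 m/s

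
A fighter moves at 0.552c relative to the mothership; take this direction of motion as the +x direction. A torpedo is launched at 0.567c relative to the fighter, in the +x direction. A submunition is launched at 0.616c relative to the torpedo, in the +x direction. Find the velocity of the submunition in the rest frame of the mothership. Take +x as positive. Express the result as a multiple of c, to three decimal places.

0.963c

Apply u = (u' + v)/(1 + u'v/c²) successively, working outward toward the mothership.
Start: velocity of the fighter relative to the mothership = 0.5520c.
Compose with the torpedo (u' = 0.567 in the fighter frame): u_1 = (0.567 + 0.552) / (1 + 0.567·0.552) = 1.1190/1.3130 = 0.8523.
Compose with the submunition (u' = 0.616 in the torpedo frame): u_2 = (0.616 + 0.852) / (1 + 0.616·0.852) = 1.4683/1.5250 = 0.9628.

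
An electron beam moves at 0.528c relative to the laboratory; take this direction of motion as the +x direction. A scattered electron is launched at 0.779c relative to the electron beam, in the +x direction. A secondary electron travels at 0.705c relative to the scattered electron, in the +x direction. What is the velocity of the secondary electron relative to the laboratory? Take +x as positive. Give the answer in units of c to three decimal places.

0.987c

Apply u = (u' + v)/(1 + u'v/c²) successively, working outward toward the laboratory.
Start: velocity of the electron beam relative to the laboratory = 0.5280c.
Compose with the scattered electron (u' = 0.779 in the electron beam frame): u_1 = (0.779 + 0.528) / (1 + 0.779·0.528) = 1.3070/1.4113 = 0.9261.
Compose with the secondary electron (u' = 0.705 in the scattered electron frame): u_2 = (0.705 + 0.926) / (1 + 0.705·0.926) = 1.6311/1.6529 = 0.9868.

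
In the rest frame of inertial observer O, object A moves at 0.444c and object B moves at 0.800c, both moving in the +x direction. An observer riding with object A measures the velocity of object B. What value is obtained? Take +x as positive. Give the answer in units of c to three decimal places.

+0.552c

β_A = 0.444, β_B = 0.800.
Transform to A's frame with the inverse velocity-addition law: u' = (u − v)/(1 − uv/c²), taking u = β_B and v = β_A.
u' = (0.800 − 0.444) / (1 − (0.444)(0.800)) = 0.3560/0.6448 = 0.5521.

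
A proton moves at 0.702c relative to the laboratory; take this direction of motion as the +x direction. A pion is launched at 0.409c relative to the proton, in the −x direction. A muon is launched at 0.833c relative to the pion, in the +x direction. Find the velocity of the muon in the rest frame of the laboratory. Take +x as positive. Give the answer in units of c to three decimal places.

+0.927c

Apply u = (u' + v)/(1 + u'v/c²) successively, working outward toward the laboratory.
Start: velocity of the proton relative to the laboratory = 0.7020c.
Compose with the pion (u' = -0.409 in the proton frame): u_1 = (-0.409 + 0.702) / (1 + (-0.409)·0.702) = 0.2930/0.7129 = 0.4110.
Compose with the muon (u' = 0.833 in the pion frame): u_2 = (0.833 + 0.411) / (1 + 0.833·0.411) = 1.2440/1.3424 = 0.9267.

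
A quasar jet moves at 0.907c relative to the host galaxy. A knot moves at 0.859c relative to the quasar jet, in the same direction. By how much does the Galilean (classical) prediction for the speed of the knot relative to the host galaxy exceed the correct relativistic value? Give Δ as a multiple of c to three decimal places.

Galilean: u_cl = 0.859 + 0.907 = 1.7660.
Relativistic: u_rel = (0.859 + 0.907) / (1 + 0.859·0.907) = 1.7660/1.7791 = 0.9926.
Δ = 1.7660 − 0.9926 = 0.7734.
(The classical prediction exceeds c; the relativistic result does not.)

Δ = 0.773c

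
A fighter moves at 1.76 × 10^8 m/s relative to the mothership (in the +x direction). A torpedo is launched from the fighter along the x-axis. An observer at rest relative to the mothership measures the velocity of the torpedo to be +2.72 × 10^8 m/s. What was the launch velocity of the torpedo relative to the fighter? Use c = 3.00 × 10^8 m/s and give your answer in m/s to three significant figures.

+2.05 × 10^8 m/s

v = 0.587c, u = 0.907c.
Invert the composition law: u' = (u − v)/(1 − uv/c²).
u' = (0.907 − 0.587) / (1 − (0.907)(0.587)) = 0.3200/0.4681 = 0.6836.
u' = 0.6836 × 3.00 × 10^8 m/s.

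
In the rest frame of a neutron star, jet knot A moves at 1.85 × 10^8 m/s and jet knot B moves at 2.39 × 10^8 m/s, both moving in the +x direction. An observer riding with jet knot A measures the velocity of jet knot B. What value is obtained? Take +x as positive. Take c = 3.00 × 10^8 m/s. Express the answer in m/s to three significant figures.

+1.06 × 10^8 m/s

β_A = 0.617, β_B = 0.797 (dividing each by c = 3.00 × 10^8 m/s).
Transform to A's frame with the inverse velocity-addition law: u' = (u − v)/(1 − uv/c²), taking u = β_B and v = β_A.
u' = (0.797 − 0.617) / (1 − (0.617)(0.797)) = 0.1800/0.5087 = 0.3538.
u' = 0.3538 × 3.00 × 10^8 m/s.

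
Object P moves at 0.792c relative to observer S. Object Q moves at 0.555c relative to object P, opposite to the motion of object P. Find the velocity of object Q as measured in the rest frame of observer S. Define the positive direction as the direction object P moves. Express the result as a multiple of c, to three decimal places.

With v = 0.792 and u' = -0.555 (in units of c),
u = (u' + v)/(1 + u'v/c²):
u = (-0.555 + 0.792) / (1 + (-0.555)·0.792) = 0.2370/0.5604 = 0.4229

+0.423c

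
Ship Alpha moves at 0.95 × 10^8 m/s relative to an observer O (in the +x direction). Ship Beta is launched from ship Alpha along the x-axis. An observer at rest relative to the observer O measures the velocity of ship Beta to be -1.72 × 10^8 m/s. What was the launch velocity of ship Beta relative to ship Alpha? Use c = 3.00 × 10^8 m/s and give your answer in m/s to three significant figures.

v = 0.317c, u = -0.573c.
Invert the composition law: u' = (u − v)/(1 − uv/c²).
u' = (-0.573 − 0.317) / (1 − (-0.573)(0.317)) = -0.8900/1.1816 = -0.7532.
u' = -0.7532 × 3.00 × 10^8 m/s.

-2.26 × 10^8 m/s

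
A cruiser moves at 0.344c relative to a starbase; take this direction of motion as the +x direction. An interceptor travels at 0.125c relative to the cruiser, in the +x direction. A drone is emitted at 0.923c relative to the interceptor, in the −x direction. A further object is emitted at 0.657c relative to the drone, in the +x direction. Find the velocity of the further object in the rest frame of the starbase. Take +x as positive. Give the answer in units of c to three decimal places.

Apply u = (u' + v)/(1 + u'v/c²) successively, working outward toward the starbase.
Start: velocity of the cruiser relative to the starbase = 0.3440c.
Compose with the interceptor (u' = 0.125 in the cruiser frame): u_1 = (0.125 + 0.344) / (1 + 0.125·0.344) = 0.4690/1.0430 = 0.4497.
Compose with the drone (u' = -0.923 in the interceptor frame): u_2 = (-0.923 + 0.450) / (1 + (-0.923)·0.450) = -0.4733/0.5850 = -0.8092.
Compose with the further object (u' = 0.657 in the drone frame): u_3 = (0.657 + (-0.809)) / (1 + 0.657·(-0.809)) = -0.1522/0.4684 = -0.3249.

-0.325c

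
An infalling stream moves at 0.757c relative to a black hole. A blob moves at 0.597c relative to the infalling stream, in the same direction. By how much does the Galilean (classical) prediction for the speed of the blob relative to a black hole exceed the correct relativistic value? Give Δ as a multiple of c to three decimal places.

Galilean: u_cl = 0.597 + 0.757 = 1.3540.
Relativistic: u_rel = (0.597 + 0.757) / (1 + 0.597·0.757) = 1.3540/1.4519 = 0.9326.
Δ = 1.3540 − 0.9326 = 0.4214.
(The classical prediction exceeds c; the relativistic result does not.)

Δ = 0.421c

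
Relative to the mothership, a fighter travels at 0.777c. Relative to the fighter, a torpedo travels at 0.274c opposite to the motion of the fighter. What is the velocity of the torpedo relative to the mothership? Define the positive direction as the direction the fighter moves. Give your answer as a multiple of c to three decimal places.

With v = 0.777 and u' = -0.274 (in units of c),
u = (u' + v)/(1 + u'v/c²):
u = (-0.274 + 0.777) / (1 + (-0.274)·0.777) = 0.5030/0.7871 = 0.6391
(Galilean addition would give +0.503c.)

+0.639c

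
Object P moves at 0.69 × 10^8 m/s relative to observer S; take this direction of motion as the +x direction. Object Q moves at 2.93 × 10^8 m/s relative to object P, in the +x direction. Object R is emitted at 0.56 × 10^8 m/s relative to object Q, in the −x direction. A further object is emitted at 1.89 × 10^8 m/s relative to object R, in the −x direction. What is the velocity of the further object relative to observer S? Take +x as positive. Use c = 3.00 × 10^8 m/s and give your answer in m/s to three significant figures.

+2.73 × 10^8 m/s

Apply u = (u' + v)/(1 + u'v/c²) successively, working outward toward observer S.
(Dividing each given speed by c = 3.00 × 10^8 m/s to work in units of c.)
Start: velocity of object P relative to observer S = 0.2300c.
Compose with object Q (u' = 0.977 in object P frame): u_1 = (0.977 + 0.230) / (1 + 0.977·0.230) = 1.2067/1.2246 = 0.9853.
Compose with object R (u' = -0.187 in object Q frame): u_2 = (-0.187 + 0.985) / (1 + (-0.187)·0.985) = 0.7987/0.8161 = 0.9787.
Compose with the further object (u' = -0.630 in object R frame): u_3 = (-0.630 + 0.979) / (1 + (-0.630)·0.979) = 0.3487/0.3834 = 0.9093.
So u = 0.9093 × 3.00 × 10^8 m/s.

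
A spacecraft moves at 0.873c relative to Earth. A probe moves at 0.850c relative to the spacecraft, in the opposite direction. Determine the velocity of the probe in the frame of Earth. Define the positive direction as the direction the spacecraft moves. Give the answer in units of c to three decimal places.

With v = 0.873 and u' = -0.850 (in units of c),
u = (u' + v)/(1 + u'v/c²):
u = (-0.850 + 0.873) / (1 + (-0.850)·0.873) = 0.0230/0.2580 = 0.0892

+0.089c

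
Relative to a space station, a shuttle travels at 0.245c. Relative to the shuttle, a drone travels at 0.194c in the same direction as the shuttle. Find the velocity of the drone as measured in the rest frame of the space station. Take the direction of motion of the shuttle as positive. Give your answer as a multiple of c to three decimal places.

With v = 0.245 and u' = 0.194 (in units of c),
u = (u' + v)/(1 + u'v/c²):
u = (0.194 + 0.245) / (1 + 0.194·0.245) = 0.4390/1.0475 = 0.4191

0.419c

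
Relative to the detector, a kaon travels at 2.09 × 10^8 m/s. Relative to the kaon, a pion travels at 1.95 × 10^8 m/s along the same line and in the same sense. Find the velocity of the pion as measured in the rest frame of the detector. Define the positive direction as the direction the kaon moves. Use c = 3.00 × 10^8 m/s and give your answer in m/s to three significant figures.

In units of c (dividing by 3.00 × 10^8 m/s): v = 0.697, u' = 0.650.
u = (u' + v)/(1 + u'v/c²):
u = (0.650 + 0.697) / (1 + 0.650·0.697) = 1.3467/1.4528 = 0.9269
Converting back: u = 0.9269 × 3.00 × 10^8 m/s.

2.78 × 10^8 m/s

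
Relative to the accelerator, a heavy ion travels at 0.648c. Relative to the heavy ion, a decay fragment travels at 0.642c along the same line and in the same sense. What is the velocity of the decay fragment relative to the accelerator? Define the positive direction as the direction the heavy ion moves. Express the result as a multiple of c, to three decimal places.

With v = 0.648 and u' = 0.642 (in units of c),
u = (u' + v)/(1 + u'v/c²):
u = (0.642 + 0.648) / (1 + 0.642·0.648) = 1.2900/1.4160 = 0.9110

0.911c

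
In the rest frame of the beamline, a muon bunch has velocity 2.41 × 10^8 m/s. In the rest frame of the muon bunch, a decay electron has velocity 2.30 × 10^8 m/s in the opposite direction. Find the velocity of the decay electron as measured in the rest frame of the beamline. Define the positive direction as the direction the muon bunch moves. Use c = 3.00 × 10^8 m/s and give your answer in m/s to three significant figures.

+2.86 × 10^7 m/s

In units of c (dividing by 3.00 × 10^8 m/s): v = 0.803, u' = -0.767.
u = (u' + v)/(1 + u'v/c²):
u = (-0.767 + 0.803) / (1 + (-0.767)·0.803) = 0.0367/0.3841 = 0.0955
Converting back: u = 0.0955 × 3.00 × 10^8 m/s.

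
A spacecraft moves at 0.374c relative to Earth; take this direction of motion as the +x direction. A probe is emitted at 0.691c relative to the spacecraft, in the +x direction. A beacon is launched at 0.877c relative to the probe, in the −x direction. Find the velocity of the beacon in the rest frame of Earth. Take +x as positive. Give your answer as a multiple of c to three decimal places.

-0.119c

Apply u = (u' + v)/(1 + u'v/c²) successively, working outward toward Earth.
Start: velocity of the spacecraft relative to Earth = 0.3740c.
Compose with the probe (u' = 0.691 in the spacecraft frame): u_1 = (0.691 + 0.374) / (1 + 0.691·0.374) = 1.0650/1.2584 = 0.8463.
Compose with the beacon (u' = -0.877 in the probe frame): u_2 = (-0.877 + 0.846) / (1 + (-0.877)·0.846) = -0.0307/0.2578 = -0.1191.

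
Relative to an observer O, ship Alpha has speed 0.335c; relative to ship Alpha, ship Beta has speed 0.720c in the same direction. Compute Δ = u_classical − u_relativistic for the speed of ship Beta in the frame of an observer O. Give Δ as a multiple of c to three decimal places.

Δ = 0.205c

Galilean: u_cl = 0.720 + 0.335 = 1.0550.
Relativistic: u_rel = (0.720 + 0.335) / (1 + 0.720·0.335) = 1.0550/1.2412 = 0.8500.
Δ = 1.0550 − 0.8500 = 0.2050.
(The classical prediction exceeds c; the relativistic result does not.)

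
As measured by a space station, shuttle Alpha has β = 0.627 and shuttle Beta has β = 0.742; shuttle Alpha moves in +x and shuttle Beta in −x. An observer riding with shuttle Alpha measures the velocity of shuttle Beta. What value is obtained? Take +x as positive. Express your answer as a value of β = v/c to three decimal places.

β = -0.934

β_A = 0.627, β_B = -0.742.
Transform to A's frame with the inverse velocity-addition law: u' = (u − v)/(1 − uv/c²), taking u = β_B and v = β_A.
u' = (-0.742 − 0.627) / (1 − (0.627)(-0.742)) = -1.3690/1.4652 = -0.9343.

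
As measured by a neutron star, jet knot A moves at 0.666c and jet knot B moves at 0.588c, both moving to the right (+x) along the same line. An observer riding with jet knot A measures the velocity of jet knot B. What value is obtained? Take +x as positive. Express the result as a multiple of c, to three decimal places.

β_A = 0.666, β_B = 0.588.
Transform to A's frame with the inverse velocity-addition law: u' = (u − v)/(1 − uv/c²), taking u = β_B and v = β_A.
u' = (0.588 − 0.666) / (1 − (0.666)(0.588)) = -0.0780/0.6084 = -0.1282.

-0.128c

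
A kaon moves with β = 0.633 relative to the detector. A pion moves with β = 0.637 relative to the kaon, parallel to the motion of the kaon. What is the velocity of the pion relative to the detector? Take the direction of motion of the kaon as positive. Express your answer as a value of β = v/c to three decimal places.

β = 0.905

With v = 0.633 and u' = 0.637 (in units of c),
u = (u' + v)/(1 + u'v/c²):
u = (0.637 + 0.633) / (1 + 0.637·0.633) = 1.2700/1.4032 = 0.9051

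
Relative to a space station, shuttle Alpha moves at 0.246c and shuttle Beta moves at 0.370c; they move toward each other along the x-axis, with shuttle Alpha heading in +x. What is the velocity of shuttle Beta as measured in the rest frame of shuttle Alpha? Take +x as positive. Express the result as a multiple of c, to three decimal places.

β_A = 0.246, β_B = -0.370.
Transform to A's frame with the inverse velocity-addition law: u' = (u − v)/(1 − uv/c²), taking u = β_B and v = β_A.
u' = (-0.370 − 0.246) / (1 − (0.246)(-0.370)) = -0.6160/1.0910 = -0.5646.

-0.565c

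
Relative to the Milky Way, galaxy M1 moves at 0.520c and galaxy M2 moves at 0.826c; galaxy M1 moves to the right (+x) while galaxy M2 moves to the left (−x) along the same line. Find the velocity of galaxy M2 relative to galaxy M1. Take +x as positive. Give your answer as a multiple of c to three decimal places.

-0.942c

β_A = 0.520, β_B = -0.826.
Transform to A's frame with the inverse velocity-addition law: u' = (u − v)/(1 − uv/c²), taking u = β_B and v = β_A.
u' = (-0.826 − 0.520) / (1 − (0.520)(-0.826)) = -1.3460/1.4295 = -0.9416.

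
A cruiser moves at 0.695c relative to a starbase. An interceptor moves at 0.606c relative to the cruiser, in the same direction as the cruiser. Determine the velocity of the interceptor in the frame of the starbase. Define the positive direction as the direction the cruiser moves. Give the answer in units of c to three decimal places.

With v = 0.695 and u' = 0.606 (in units of c),
u = (u' + v)/(1 + u'v/c²):
u = (0.606 + 0.695) / (1 + 0.606·0.695) = 1.3010/1.4212 = 0.9154
(Galilean addition would give +1.301c, exceeding c.)

0.915c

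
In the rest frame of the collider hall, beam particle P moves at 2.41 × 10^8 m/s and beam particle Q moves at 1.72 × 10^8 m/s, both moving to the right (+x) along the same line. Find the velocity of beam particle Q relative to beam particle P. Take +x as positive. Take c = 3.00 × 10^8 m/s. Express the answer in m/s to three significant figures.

β_A = 0.803, β_B = 0.573 (dividing each by c = 3.00 × 10^8 m/s).
Transform to A's frame with the inverse velocity-addition law: u' = (u − v)/(1 − uv/c²), taking u = β_B and v = β_A.
u' = (0.573 − 0.803) / (1 − (0.803)(0.573)) = -0.2300/0.5394 = -0.4264.
u' = -0.4264 × 3.00 × 10^8 m/s.

-1.28 × 10^8 m/s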